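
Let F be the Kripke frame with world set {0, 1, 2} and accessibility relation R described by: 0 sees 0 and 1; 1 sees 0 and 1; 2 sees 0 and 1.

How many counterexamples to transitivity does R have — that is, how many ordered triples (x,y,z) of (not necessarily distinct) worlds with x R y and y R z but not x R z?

0

R is transitive; there are no such tuples.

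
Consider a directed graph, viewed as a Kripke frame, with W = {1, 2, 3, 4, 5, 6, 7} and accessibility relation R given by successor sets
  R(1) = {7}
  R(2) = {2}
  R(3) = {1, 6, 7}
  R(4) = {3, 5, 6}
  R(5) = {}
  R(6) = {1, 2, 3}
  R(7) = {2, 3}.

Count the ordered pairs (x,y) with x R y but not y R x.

8

Enumerating: (1,7), (3,1), (4,3), (4,5), (4,6), (6,1), (6,2), (7,2).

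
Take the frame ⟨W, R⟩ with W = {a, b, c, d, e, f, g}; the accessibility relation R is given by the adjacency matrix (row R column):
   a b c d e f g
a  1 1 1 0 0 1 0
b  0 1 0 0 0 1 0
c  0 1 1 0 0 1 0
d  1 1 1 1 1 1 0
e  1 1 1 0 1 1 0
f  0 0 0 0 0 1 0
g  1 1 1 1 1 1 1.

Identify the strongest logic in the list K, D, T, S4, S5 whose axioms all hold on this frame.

S4

Serial (axiom D): yes — every world has a successor (e.g. a R a).
Reflexive (axiom T): yes — every world is R-related to itself.
Transitive (axiom 4): yes — every two-step R-path is closed by a direct edge.
Euclidean (axiom 5): no — a R b and a R c, but not b R c.
So F validates K, D, T, S4; S5 would additionally require R to be Euclidean. The strongest is S4.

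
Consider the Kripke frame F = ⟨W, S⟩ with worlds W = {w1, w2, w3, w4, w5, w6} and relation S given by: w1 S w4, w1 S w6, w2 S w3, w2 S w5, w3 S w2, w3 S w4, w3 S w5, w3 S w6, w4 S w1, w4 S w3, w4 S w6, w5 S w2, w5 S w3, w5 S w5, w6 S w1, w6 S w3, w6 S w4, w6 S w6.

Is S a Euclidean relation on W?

No

Euclidean: no — w3 S w2 and w3 S w4, but not w2 S w4.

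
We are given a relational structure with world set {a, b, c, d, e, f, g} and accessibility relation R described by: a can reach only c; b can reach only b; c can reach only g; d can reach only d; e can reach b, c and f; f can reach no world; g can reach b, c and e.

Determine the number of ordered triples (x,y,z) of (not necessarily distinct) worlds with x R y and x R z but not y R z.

Enumerating: (a,c,c), (c,g,g), (e,b,c), (e,b,f), (e,c,b), (e,c,c), (e,c,f), (e,f,b), (e,f,c), (e,f,f), (g,b,c), (g,b,e), (g,c,b), (g,c,c), (g,c,e), (g,e,e).

16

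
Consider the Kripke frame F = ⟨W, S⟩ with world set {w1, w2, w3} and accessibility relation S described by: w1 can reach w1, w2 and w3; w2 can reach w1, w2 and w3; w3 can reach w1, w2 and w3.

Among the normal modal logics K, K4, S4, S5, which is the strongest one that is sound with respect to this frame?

Transitive (axiom 4): yes — every two-step S-path is closed by a direct edge.
Reflexive (axiom T): yes — every world is S-related to itself.
Euclidean (axiom 5): yes — any two successors of a common world are S-related.
So F validates K, K4, S4, S5. The strongest is S5.

S5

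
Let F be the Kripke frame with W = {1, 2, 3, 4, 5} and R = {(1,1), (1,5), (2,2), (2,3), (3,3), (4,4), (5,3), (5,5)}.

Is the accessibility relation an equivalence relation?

Reflexive: yes — every world is R-related to itself.
Symmetric: no — 1 R 5 but not 5 R 1.
Transitive: no — 1 R 5 and 5 R 3, but not 1 R 3.
So R is not an equivalence relation.

No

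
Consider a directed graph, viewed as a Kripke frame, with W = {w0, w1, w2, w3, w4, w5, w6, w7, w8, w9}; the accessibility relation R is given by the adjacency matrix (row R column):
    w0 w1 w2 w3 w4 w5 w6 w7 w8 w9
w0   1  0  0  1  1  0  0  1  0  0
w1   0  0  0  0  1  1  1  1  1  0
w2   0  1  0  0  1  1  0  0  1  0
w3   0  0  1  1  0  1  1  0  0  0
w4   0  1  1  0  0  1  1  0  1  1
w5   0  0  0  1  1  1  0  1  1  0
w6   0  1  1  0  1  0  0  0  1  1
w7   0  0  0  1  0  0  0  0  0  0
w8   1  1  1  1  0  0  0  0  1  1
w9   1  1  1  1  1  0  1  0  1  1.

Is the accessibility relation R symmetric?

Symmetric: no — w0 R w3 but not w3 R w0.

No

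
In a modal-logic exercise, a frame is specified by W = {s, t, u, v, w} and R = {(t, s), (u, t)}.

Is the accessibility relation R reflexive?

Reflexive: no — s is not related to itself.

No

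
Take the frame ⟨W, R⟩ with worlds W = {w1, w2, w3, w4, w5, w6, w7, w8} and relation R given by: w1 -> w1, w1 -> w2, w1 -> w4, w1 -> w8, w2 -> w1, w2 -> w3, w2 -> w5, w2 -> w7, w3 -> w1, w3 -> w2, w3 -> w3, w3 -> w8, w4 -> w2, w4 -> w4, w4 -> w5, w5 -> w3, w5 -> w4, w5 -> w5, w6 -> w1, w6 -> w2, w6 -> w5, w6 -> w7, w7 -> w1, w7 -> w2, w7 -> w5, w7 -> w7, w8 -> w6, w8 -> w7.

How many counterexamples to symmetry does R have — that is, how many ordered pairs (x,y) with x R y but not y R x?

Enumerating: (w1,w4), (w1,w8), (w2,w5), (w3,w1), (w3,w8), (w4,w2), (w5,w3), (w6,w1), (w6,w2), (w6,w5), (w6,w7), (w7,w1), (w7,w5), (w8,w6), (w8,w7).

15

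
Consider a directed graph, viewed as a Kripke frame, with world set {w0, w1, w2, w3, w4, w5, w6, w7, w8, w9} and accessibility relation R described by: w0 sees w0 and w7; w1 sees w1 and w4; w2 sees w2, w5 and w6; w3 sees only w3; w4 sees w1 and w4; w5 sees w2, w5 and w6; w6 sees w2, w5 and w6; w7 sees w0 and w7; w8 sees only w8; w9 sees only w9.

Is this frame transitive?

Yes

Transitive: yes — every two-step R-path is closed by a direct edge.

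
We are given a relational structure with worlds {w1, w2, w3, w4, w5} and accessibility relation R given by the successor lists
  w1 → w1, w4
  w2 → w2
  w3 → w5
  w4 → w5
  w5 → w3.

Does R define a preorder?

Reflexive: no — w3 is not related to itself.
Transitive: no — w1 R w4 and w4 R w5, but not w1 R w5.
So R is not a preorder.

No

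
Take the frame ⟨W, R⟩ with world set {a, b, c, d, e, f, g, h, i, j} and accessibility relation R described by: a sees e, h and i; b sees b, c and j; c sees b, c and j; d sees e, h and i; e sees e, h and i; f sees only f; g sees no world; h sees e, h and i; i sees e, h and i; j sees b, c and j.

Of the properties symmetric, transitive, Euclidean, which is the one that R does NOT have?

Symmetric: no — a R e but not e R a.
Transitive: yes — every two-step R-path is closed by a direct edge.
Euclidean: yes — any two successors of a common world are R-related.
Only symmetric fails.

symmetric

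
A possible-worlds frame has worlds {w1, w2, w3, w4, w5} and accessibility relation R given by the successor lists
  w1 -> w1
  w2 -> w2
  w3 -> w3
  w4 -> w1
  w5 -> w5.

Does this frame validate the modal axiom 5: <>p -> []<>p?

By correspondence theory, 5 is valid on a frame iff R is Euclidean.
Euclidean: yes — any two successors of a common world are R-related.

Yes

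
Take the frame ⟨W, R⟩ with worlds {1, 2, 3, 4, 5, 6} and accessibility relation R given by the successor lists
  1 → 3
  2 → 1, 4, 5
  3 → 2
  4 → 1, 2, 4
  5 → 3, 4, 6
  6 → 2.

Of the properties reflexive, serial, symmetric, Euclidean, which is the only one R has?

serial

Reflexive: no — 1 is not related to itself.
Serial: yes — every world has a successor (e.g. 1 R 3).
Symmetric: no — 1 R 3 but not 3 R 1.
Euclidean: no — 2 R 1 and 2 R 4, but not 1 R 4.
Only serial holds.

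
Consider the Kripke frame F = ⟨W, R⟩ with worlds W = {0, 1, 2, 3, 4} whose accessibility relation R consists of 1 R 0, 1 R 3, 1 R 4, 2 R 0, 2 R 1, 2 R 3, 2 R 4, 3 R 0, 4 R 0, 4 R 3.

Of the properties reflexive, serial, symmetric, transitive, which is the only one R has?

transitive

Reflexive: no — 0 is not related to itself.
Serial: no — 0 has no R-successor.
Symmetric: no — 1 R 0 but not 0 R 1.
Transitive: yes — every two-step R-path is closed by a direct edge.
Only transitive holds.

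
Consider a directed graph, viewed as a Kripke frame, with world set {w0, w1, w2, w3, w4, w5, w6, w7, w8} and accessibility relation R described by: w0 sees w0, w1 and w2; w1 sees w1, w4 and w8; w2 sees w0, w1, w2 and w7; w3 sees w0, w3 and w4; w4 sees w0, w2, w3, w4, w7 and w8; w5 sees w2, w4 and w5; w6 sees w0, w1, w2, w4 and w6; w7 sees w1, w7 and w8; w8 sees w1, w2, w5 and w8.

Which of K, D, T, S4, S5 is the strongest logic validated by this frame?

Serial (axiom D): yes — every world has a successor (e.g. w0 R w0).
Reflexive (axiom T): yes — every world is R-related to itself.
Transitive (axiom 4): no — w0 R w1 and w1 R w4, but not w0 R w4.
Euclidean (axiom 5): no — w0 R w1 and w0 R w2, but not w1 R w2.
So F validates K, D, T; S4 would additionally require R to be transitive. The strongest is T.

T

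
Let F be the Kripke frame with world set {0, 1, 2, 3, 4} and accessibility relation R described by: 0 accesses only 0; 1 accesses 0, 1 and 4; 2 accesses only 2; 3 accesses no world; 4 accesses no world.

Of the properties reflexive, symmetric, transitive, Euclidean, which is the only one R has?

transitive

Reflexive: no — 3 is not related to itself.
Symmetric: no — 1 R 0 but not 0 R 1.
Transitive: yes — every two-step R-path is closed by a direct edge.
Euclidean: no — 1 R 0 and 1 R 4, but not 0 R 4.
Only transitive holds.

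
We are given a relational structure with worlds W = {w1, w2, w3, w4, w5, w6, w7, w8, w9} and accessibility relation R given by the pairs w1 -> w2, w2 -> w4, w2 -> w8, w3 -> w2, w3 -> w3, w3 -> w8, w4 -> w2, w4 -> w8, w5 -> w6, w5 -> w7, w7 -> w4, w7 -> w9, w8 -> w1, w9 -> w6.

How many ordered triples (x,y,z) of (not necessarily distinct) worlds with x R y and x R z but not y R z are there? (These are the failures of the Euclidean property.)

Enumerating: (w1,w2,w2), (w2,w4,w4), (w2,w8,w4), (w2,w8,w8), (w3,w2,w2), (w3,w2,w3), (w3,w8,w2), (w3,w8,w3), (w3,w8,w8), (w4,w2,w2), (w4,w8,w2), (w4,w8,w8), … and 10 more.
Total: 22.

22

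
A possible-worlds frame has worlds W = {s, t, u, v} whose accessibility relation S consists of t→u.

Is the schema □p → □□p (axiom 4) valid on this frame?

Yes

By correspondence theory, 4 is valid on a frame iff S is transitive.
Transitive: yes — every two-step S-path is closed by a direct edge.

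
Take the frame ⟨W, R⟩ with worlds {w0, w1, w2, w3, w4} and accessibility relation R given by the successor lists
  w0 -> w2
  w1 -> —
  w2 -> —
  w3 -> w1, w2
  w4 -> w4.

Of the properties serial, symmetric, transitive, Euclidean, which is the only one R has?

Serial: no — w1 has no R-successor.
Symmetric: no — w0 R w2 but not w2 R w0.
Transitive: yes — every two-step R-path is closed by a direct edge.
Euclidean: no — w3 R w1 and w3 R w2, but not w1 R w2.
Only transitive holds.

transitive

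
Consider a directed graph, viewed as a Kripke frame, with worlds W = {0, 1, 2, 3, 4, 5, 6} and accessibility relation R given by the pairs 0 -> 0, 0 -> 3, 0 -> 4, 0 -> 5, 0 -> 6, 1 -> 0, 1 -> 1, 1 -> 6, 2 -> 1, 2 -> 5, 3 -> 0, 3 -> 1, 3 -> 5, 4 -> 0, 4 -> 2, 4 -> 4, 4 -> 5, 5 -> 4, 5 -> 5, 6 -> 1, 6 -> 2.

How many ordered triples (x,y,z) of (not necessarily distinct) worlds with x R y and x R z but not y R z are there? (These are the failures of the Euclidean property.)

30

Enumerating: (0,3,3), (0,3,4), (0,3,6), (0,4,3), (0,4,6), (0,5,0), (0,5,3), (0,5,6), (0,6,0), (0,6,3), (0,6,4), (0,6,5), … and 18 more.
Total: 30.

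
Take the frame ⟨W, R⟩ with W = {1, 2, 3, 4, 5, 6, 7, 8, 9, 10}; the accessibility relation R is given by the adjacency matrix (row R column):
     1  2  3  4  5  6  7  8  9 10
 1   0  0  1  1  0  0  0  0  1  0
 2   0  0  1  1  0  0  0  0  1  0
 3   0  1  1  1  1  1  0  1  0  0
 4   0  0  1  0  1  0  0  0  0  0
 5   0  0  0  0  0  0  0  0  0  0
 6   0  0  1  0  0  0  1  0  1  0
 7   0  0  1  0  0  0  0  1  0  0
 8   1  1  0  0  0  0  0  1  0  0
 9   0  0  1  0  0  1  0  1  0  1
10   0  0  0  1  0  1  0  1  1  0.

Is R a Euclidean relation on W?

No

Euclidean: no — 1 R 3 and 1 R 9, but not 3 R 9.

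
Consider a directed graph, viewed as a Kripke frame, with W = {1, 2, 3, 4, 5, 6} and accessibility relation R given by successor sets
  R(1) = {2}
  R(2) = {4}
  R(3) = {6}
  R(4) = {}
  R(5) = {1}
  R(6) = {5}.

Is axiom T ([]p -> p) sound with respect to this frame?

The schema T characterises exactly the reflexive frames.
Reflexive: no — 1 is not related to itself.

No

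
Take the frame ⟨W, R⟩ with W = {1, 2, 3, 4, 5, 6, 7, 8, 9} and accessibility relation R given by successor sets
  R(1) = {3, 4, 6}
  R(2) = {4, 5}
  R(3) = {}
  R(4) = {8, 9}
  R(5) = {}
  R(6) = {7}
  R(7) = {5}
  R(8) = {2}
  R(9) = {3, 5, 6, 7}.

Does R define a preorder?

Reflexive: no — 1 is not related to itself.
Transitive: no — 1 R 4 and 4 R 8, but not 1 R 8.
So R is not a preorder.

No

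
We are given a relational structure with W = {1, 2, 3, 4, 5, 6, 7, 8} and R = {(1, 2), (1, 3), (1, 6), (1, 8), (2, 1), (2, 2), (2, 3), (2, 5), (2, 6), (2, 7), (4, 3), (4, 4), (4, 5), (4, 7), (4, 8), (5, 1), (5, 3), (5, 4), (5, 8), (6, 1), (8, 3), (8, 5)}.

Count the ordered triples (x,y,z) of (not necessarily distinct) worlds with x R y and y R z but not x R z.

21

Enumerating: (1,2,1), (1,2,5), (1,2,7), (1,6,1), (1,8,5), (2,1,8), (2,5,4), (2,5,8), (4,5,1), (5,1,2), (5,1,6), (5,4,5), … and 9 more.
Total: 21.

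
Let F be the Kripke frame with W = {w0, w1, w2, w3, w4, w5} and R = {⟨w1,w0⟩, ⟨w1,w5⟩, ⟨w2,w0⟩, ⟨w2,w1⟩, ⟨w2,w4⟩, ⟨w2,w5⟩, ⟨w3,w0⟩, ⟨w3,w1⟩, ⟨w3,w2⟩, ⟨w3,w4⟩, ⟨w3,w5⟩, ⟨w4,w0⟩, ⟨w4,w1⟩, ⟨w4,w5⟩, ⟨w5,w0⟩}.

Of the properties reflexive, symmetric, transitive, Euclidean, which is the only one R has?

transitive

Reflexive: no — w0 is not related to itself.
Symmetric: no — w1 R w0 but not w0 R w1.
Transitive: yes — every two-step R-path is closed by a direct edge.
Euclidean: no — w1 R w0 and w1 R w5, but not w0 R w5.
Only transitive holds.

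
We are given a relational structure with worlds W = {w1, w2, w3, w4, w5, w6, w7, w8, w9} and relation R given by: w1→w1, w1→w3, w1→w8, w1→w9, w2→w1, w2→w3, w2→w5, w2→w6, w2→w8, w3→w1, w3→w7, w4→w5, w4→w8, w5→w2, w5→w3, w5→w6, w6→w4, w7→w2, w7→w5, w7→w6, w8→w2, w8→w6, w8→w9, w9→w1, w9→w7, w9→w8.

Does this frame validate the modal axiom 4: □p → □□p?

No

Axiom 4 corresponds to the accessibility relation being transitive.
Transitive: no — w1 R w3 and w3 R w7, but not w1 R w7.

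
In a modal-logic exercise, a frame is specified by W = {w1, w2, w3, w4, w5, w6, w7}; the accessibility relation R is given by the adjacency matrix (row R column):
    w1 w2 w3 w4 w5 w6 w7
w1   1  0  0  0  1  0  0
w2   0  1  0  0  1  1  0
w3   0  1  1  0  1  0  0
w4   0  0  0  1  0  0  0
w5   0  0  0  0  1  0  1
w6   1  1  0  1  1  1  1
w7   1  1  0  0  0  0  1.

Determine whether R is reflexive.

Reflexive: yes — every world is R-related to itself.

Yes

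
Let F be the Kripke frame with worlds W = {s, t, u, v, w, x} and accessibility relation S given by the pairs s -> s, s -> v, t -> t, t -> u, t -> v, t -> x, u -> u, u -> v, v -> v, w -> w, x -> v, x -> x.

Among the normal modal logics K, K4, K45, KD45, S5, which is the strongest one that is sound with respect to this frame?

K4

Transitive (axiom 4): yes — every two-step S-path is closed by a direct edge.
Euclidean (axiom 5): no — t S u and t S x, but not u S x.
Serial (axiom D): yes — every world has a successor (e.g. s S s).
Reflexive (axiom T): yes — every world is S-related to itself.
So F validates K, K4; K45 would additionally require S to be Euclidean. The strongest is K4.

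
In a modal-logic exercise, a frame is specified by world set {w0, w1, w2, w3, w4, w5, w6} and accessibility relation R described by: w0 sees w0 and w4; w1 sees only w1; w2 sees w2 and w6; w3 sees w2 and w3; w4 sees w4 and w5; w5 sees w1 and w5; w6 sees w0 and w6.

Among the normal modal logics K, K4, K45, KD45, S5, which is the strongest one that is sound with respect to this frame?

K

Transitive (axiom 4): no — w0 R w4 and w4 R w5, but not w0 R w5.
Euclidean (axiom 5): no — w0 R w4 and w0 R w0, but not w4 R w0.
Serial (axiom D): yes — every world has a successor (e.g. w0 R w0).
Reflexive (axiom T): yes — every world is R-related to itself.
So F validates K; K4 would additionally require R to be transitive. The strongest is K.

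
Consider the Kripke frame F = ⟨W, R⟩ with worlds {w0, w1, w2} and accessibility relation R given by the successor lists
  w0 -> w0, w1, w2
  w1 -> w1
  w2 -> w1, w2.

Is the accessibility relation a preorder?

Reflexive: yes — every world is R-related to itself.
Transitive: yes — every two-step R-path is closed by a direct edge.
So R is a preorder.

Yes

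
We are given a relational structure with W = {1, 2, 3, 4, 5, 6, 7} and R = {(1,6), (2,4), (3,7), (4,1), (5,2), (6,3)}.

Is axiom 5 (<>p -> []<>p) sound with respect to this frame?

The schema 5 characterises exactly the Euclidean frames.
Euclidean: no — 1 R 6 and 1 R 6, but not 6 R 6.

No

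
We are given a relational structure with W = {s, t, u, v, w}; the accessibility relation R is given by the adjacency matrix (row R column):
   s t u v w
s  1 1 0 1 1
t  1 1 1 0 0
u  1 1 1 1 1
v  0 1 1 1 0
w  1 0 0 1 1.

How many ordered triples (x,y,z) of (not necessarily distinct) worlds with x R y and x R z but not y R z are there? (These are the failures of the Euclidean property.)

Enumerating: (s,t,v), (s,t,w), (s,v,s), (s,v,w), (s,w,t), (t,s,u), (u,s,u), (u,t,v), (u,t,w), (u,v,s), (u,v,w), (u,w,t), (u,w,u), (v,t,v), (w,v,s), (w,v,w).

16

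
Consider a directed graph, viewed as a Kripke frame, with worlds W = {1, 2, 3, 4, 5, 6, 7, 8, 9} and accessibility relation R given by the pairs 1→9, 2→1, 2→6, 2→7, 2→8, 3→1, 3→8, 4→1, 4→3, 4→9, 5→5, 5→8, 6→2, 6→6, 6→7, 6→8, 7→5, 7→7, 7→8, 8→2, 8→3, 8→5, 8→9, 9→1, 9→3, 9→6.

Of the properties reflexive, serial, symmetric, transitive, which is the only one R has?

Reflexive: no — 1 is not related to itself.
Serial: yes — every world has a successor (e.g. 1 R 9).
Symmetric: no — 2 R 1 but not 1 R 2.
Transitive: no — 1 R 9 and 9 R 3, but not 1 R 3.
Only serial holds.

serial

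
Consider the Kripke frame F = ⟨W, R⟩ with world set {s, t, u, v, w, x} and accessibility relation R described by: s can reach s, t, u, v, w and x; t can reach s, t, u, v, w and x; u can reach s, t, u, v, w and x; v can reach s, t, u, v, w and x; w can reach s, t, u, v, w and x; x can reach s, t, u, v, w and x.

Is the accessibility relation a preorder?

Reflexive: yes — every world is R-related to itself.
Transitive: yes — every two-step R-path is closed by a direct edge.
So R is a preorder.

Yes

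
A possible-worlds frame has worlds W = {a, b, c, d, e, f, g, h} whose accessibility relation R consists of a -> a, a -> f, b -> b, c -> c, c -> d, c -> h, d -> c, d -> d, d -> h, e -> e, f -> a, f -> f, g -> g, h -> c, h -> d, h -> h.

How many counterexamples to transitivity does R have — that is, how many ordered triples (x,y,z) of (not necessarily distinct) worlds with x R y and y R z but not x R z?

R is transitive; there are no such tuples.

0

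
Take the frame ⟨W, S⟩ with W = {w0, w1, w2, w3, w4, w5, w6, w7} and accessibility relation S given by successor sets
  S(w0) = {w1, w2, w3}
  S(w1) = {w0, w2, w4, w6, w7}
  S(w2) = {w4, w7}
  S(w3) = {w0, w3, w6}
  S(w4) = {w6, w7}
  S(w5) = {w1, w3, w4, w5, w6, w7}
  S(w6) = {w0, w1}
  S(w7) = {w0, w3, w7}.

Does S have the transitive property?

Transitive: no — w0 S w1 and w1 S w4, but not w0 S w4.

No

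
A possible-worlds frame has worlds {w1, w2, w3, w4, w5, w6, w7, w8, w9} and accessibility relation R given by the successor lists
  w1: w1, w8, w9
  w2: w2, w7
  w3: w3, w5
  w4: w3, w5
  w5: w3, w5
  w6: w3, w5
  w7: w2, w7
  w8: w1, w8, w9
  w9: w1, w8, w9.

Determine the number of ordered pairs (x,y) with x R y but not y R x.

Enumerating: (w4,w3), (w4,w5), (w6,w3), (w6,w5).

4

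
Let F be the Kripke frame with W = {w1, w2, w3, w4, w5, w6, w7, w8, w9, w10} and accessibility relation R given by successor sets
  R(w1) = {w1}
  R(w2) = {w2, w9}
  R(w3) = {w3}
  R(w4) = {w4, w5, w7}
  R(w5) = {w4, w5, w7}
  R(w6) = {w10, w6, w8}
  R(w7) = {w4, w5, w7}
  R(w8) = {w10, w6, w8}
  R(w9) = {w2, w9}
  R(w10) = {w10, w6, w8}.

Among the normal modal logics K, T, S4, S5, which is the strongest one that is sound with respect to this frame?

Reflexive (axiom T): yes — every world is R-related to itself.
Transitive (axiom 4): yes — every two-step R-path is closed by a direct edge.
Euclidean (axiom 5): yes — any two successors of a common world are R-related.
So F validates K, T, S4, S5. The strongest is S5.

S5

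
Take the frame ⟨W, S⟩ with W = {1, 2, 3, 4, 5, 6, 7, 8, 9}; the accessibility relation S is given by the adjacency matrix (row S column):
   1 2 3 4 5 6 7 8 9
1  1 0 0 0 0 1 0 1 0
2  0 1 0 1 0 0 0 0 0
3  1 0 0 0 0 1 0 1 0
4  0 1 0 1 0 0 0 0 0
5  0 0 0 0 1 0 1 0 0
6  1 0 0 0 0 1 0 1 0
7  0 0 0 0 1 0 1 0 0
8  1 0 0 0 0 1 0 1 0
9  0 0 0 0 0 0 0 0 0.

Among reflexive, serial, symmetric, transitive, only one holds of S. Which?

transitive

Reflexive: no — 3 is not related to itself.
Serial: no — 9 has no S-successor.
Symmetric: no — 3 S 1 but not 1 S 3.
Transitive: yes — every two-step S-path is closed by a direct edge.
Only transitive holds.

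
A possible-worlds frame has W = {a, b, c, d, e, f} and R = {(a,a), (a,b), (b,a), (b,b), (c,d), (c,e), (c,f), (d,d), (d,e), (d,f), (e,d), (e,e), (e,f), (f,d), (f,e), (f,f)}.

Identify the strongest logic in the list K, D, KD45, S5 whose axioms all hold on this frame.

Serial (axiom D): yes — every world has a successor (e.g. a R a).
Euclidean (axiom 5): yes — any two successors of a common world are R-related.
Transitive (axiom 4): yes — every two-step R-path is closed by a direct edge.
Reflexive (axiom T): no — c is not related to itself.
So F validates K, D, KD45; S5 would additionally require R to be reflexive. The strongest is KD45.

KD45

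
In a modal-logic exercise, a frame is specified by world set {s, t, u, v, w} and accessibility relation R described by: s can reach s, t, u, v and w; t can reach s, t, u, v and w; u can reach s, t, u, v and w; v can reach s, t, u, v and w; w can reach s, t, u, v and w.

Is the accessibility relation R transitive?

Yes

Transitive: yes — every two-step R-path is closed by a direct edge.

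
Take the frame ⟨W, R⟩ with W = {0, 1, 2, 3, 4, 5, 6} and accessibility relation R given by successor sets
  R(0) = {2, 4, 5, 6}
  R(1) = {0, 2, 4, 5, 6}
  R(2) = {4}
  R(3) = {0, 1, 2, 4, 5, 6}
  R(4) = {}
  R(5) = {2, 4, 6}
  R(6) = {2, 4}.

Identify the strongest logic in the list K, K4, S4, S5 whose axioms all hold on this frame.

Transitive (axiom 4): yes — every two-step R-path is closed by a direct edge.
Reflexive (axiom T): no — 0 is not related to itself.
Euclidean (axiom 5): no — 0 R 2 and 0 R 5, but not 2 R 5.
So F validates K, K4; S4 would additionally require R to be reflexive. The strongest is K4.

K4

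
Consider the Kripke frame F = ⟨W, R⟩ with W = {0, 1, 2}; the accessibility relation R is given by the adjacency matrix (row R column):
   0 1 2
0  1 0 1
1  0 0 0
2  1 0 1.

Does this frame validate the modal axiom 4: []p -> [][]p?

By correspondence theory, 4 is valid on a frame iff R is transitive.
Transitive: yes — every two-step R-path is closed by a direct edge.

Yes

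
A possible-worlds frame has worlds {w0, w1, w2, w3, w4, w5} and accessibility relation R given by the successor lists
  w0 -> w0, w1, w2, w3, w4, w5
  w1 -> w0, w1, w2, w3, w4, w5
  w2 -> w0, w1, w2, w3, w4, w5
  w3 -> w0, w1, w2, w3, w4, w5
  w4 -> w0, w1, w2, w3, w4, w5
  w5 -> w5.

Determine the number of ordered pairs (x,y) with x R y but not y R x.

Enumerating: (w0,w5), (w1,w5), (w2,w5), (w3,w5), (w4,w5).

5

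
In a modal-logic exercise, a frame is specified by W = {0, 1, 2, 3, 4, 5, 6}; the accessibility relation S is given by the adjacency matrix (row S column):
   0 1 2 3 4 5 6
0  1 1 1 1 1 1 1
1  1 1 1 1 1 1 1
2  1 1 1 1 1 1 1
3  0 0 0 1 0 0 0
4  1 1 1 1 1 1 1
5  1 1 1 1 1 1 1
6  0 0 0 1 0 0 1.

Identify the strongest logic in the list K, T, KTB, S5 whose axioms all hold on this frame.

T

Reflexive (axiom T): yes — every world is S-related to itself.
Symmetric (axiom B): no — 0 S 3 but not 3 S 0.
Euclidean (axiom 5): no — 0 S 3 and 0 S 1, but not 3 S 1.
So F validates K, T; KTB would additionally require S to be symmetric. The strongest is T.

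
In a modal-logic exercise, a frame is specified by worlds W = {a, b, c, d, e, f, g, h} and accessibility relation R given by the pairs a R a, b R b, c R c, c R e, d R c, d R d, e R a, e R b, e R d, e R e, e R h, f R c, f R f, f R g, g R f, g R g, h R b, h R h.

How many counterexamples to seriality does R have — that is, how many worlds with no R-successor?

0

R is serial; there are no such worlds.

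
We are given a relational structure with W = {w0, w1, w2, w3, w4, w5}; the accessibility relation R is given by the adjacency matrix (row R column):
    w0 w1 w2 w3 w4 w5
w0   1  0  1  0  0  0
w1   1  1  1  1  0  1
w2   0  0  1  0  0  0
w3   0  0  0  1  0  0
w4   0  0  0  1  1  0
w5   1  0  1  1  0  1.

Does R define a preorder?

Reflexive: yes — every world is R-related to itself.
Transitive: yes — every two-step R-path is closed by a direct edge.
So R is a preorder.

Yes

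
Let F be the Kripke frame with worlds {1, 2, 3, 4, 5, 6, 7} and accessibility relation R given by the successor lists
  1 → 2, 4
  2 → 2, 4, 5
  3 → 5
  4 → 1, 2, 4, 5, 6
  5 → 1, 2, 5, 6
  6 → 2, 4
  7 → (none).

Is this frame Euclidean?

Euclidean: no — 2 R 5 and 2 R 4, but not 5 R 4.

No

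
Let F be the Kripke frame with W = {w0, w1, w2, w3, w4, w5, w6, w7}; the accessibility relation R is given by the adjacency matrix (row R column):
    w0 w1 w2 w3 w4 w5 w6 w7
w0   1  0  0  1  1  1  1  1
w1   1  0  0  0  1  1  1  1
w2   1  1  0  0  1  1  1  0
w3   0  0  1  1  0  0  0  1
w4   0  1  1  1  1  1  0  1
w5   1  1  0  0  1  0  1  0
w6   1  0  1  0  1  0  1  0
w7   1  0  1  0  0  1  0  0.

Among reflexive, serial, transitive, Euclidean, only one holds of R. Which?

serial

Reflexive: no — w1 is not related to itself.
Serial: yes — every world has a successor (e.g. w0 R w0).
Transitive: no — w0 R w3 and w3 R w2, but not w0 R w2.
Euclidean: no — w0 R w3 and w0 R w4, but not w3 R w4.
Only serial holds.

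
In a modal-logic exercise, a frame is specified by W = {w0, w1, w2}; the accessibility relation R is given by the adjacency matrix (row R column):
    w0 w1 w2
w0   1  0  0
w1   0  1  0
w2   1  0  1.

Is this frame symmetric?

Symmetric: no — w2 R w0 but not w0 R w2.

No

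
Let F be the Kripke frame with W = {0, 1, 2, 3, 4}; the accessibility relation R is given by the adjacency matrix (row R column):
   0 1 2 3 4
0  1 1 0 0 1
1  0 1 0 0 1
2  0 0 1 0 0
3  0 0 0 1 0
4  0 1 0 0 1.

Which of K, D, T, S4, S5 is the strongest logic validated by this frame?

S4

Serial (axiom D): yes — every world has a successor (e.g. 0 R 0).
Reflexive (axiom T): yes — every world is R-related to itself.
Transitive (axiom 4): yes — every two-step R-path is closed by a direct edge.
Euclidean (axiom 5): no — 0 R 1 and 0 R 0, but not 1 R 0.
So F validates K, D, T, S4; S5 would additionally require R to be Euclidean. The strongest is S4.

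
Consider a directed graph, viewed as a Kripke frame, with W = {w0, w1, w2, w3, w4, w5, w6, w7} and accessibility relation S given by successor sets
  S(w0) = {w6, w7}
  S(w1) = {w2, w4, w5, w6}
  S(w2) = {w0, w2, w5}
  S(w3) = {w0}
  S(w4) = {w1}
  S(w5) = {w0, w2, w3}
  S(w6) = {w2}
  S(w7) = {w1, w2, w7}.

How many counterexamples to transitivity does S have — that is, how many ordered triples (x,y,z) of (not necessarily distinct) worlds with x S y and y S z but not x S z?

26

Enumerating: (w0,w6,w2), (w0,w7,w1), (w0,w7,w2), (w1,w2,w0), (w1,w4,w1), (w1,w5,w0), (w1,w5,w3), (w2,w0,w6), (w2,w0,w7), (w2,w5,w3), (w3,w0,w6), (w3,w0,w7), … and 14 more.
Total: 26.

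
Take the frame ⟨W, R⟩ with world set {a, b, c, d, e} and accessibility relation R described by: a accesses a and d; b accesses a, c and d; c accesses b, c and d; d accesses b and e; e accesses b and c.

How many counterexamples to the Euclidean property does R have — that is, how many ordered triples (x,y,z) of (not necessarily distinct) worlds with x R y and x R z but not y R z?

14

Enumerating: (a,d,a), (a,d,d), (b,a,c), (b,c,a), (b,d,a), (b,d,c), (b,d,d), (c,b,b), (c,d,c), (c,d,d), (d,b,b), (d,b,e), (d,e,e), (e,b,b).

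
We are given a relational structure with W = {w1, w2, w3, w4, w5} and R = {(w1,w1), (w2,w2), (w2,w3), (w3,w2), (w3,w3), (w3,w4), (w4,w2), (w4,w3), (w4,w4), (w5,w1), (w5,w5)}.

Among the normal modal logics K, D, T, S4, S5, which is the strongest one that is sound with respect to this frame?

T

Serial (axiom D): yes — every world has a successor (e.g. w1 R w1).
Reflexive (axiom T): yes — every world is R-related to itself.
Transitive (axiom 4): no — w2 R w3 and w3 R w4, but not w2 R w4.
Euclidean (axiom 5): no — w3 R w2 and w3 R w4, but not w2 R w4.
So F validates K, D, T; S4 would additionally require R to be transitive. The strongest is T.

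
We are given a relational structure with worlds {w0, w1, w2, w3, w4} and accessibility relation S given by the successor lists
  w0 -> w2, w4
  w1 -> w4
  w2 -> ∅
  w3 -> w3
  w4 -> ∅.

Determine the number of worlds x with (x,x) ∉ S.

4

Enumerating: w0, w1, w2, w4.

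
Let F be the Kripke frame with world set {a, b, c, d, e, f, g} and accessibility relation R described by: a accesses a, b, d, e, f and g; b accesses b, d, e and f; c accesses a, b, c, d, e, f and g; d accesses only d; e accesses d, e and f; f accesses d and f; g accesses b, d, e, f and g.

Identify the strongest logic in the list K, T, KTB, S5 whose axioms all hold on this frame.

Reflexive (axiom T): yes — every world is R-related to itself.
Symmetric (axiom B): no — a R b but not b R a.
Euclidean (axiom 5): no — a R b and a R g, but not b R g.
So F validates K, T; KTB would additionally require R to be symmetric. The strongest is T.

T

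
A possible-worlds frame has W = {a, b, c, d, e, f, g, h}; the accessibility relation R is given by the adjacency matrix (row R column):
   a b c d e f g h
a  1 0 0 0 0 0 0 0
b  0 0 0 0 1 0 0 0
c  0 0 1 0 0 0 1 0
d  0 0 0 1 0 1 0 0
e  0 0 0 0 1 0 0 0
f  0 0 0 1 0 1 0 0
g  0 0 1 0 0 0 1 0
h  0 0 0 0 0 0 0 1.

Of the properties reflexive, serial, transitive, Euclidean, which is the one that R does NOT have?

Reflexive: no — b is not related to itself.
Serial: yes — every world has a successor (e.g. a R a).
Transitive: yes — every two-step R-path is closed by a direct edge.
Euclidean: yes — any two successors of a common world are R-related.
Only reflexive fails.

reflexive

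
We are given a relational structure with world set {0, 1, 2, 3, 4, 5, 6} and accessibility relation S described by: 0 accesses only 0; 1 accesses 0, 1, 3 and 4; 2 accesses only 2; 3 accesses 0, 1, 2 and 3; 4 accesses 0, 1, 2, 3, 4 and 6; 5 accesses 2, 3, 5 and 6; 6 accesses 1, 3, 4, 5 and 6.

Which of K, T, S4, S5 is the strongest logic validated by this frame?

T

Reflexive (axiom T): yes — every world is S-related to itself.
Transitive (axiom 4): no — 1 S 3 and 3 S 2, but not 1 S 2.
Euclidean (axiom 5): no — 1 S 0 and 1 S 3, but not 0 S 3.
So F validates K, T; S4 would additionally require S to be transitive. The strongest is T.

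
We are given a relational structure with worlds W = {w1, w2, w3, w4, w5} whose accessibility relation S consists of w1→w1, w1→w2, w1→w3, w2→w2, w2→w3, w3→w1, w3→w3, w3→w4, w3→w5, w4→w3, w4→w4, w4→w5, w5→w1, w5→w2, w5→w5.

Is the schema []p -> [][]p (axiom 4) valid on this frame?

Axiom 4 corresponds to the accessibility relation being transitive.
Transitive: no — w1 S w3 and w3 S w4, but not w1 S w4.

No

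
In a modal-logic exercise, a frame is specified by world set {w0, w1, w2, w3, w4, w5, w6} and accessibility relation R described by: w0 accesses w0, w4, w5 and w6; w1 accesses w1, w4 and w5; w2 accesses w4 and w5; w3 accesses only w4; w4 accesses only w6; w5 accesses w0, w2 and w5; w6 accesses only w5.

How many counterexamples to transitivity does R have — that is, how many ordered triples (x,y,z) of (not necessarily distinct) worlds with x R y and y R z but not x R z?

Enumerating: (w0,w5,w2), (w1,w4,w6), (w1,w5,w0), (w1,w5,w2), (w2,w4,w6), (w2,w5,w0), (w2,w5,w2), (w3,w4,w6), (w4,w6,w5), (w5,w0,w4), (w5,w0,w6), (w5,w2,w4), (w6,w5,w0), (w6,w5,w2).

14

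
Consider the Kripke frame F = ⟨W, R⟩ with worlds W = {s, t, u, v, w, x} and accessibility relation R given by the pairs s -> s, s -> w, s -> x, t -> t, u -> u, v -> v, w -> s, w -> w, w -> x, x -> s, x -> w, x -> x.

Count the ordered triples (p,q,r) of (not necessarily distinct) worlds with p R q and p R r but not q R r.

R is Euclidean; there are no such tuples.

0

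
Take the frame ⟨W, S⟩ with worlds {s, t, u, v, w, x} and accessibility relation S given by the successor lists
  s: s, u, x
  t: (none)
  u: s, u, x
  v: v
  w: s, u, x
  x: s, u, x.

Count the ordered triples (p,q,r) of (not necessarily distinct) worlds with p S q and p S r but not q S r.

0

S is Euclidean; there are no such tuples.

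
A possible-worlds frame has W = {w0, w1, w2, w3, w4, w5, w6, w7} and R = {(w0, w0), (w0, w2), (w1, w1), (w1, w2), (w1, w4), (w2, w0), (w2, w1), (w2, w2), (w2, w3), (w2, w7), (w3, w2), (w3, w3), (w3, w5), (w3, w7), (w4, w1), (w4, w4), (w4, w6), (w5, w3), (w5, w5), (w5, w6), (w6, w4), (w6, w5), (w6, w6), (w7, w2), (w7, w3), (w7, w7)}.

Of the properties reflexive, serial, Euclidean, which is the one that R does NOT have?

Reflexive: yes — every world is R-related to itself.
Serial: yes — every world has a successor (e.g. w0 R w0).
Euclidean: no — w1 R w2 and w1 R w4, but not w2 R w4.
Only Euclidean fails.

Euclidean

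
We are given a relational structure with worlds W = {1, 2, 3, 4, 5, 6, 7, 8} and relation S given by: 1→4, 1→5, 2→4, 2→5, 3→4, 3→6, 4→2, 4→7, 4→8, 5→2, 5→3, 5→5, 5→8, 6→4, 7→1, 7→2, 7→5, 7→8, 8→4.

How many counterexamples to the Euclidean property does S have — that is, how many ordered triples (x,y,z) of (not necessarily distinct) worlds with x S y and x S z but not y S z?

40

Enumerating: (1,4,4), (1,4,5), (1,5,4), (2,4,4), (2,4,5), (2,5,4), (3,4,4), (3,4,6), (3,6,6), (4,2,2), (4,2,7), (4,2,8), … and 28 more.
Total: 40.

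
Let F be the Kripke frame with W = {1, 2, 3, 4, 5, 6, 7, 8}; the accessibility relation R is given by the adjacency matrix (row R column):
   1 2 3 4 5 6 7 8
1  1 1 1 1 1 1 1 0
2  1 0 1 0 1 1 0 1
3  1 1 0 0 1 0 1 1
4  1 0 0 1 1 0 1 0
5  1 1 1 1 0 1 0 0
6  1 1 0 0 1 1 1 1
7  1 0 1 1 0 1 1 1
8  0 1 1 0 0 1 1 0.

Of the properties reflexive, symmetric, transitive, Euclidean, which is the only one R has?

Reflexive: no — 2 is not related to itself.
Symmetric: yes — every pair in R has its reverse in R.
Transitive: no — 1 R 2 and 2 R 8, but not 1 R 8.
Euclidean: no — 1 R 2 and 1 R 4, but not 2 R 4.
Only symmetric holds.

symmetric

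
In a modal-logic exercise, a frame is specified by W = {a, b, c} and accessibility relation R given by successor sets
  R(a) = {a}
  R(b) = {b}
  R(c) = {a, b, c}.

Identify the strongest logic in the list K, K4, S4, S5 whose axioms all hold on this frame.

S4

Transitive (axiom 4): yes — every two-step R-path is closed by a direct edge.
Reflexive (axiom T): yes — every world is R-related to itself.
Euclidean (axiom 5): no — c R a and c R b, but not a R b.
So F validates K, K4, S4; S5 would additionally require R to be Euclidean. The strongest is S4.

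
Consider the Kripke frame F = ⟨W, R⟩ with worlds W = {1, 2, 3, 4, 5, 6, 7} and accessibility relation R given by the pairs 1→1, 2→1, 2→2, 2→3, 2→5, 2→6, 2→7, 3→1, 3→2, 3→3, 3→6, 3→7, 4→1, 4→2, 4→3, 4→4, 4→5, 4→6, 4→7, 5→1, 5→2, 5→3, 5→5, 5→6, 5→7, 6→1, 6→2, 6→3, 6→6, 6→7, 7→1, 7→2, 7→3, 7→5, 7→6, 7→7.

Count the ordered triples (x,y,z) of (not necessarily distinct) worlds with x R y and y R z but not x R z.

Enumerating: (3,2,5), (3,7,5), (6,2,5), (6,7,5).

4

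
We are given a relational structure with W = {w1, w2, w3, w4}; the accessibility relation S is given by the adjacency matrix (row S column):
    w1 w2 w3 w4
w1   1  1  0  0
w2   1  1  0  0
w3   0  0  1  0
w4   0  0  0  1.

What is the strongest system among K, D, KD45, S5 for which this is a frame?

S5

Serial (axiom D): yes — every world has a successor (e.g. w1 S w1).
Euclidean (axiom 5): yes — any two successors of a common world are S-related.
Transitive (axiom 4): yes — every two-step S-path is closed by a direct edge.
Reflexive (axiom T): yes — every world is S-related to itself.
So F validates K, D, KD45, S5. The strongest is S5.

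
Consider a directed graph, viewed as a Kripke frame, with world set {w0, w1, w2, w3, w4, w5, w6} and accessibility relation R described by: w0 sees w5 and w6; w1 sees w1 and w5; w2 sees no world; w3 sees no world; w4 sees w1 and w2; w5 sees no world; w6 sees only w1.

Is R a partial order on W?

Reflexive: no — w0 is not related to itself.
Transitive: no — w0 R w6 and w6 R w1, but not w0 R w1.
Antisymmetric: yes — no distinct pair is related both ways.
So R is not a partial order.

No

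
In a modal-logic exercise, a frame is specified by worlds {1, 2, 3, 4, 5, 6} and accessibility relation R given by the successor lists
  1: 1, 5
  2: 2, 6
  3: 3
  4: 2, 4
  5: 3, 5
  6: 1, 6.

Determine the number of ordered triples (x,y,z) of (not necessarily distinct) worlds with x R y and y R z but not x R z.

4

Enumerating: (1,5,3), (2,6,1), (4,2,6), (6,1,5).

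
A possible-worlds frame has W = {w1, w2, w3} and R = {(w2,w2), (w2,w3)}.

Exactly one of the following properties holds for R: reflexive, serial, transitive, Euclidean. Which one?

Reflexive: no — w1 is not related to itself.
Serial: no — w1 has no R-successor.
Transitive: yes — every two-step R-path is closed by a direct edge.
Euclidean: no — w2 R w3 and w2 R w2, but not w3 R w2.
Only transitive holds.

transitive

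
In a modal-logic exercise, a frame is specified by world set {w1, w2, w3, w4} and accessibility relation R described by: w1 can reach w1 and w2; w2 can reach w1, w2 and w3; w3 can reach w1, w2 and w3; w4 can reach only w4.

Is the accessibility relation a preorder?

Reflexive: yes — every world is R-related to itself.
Transitive: no — w1 R w2 and w2 R w3, but not w1 R w3.
So R is not a preorder.

No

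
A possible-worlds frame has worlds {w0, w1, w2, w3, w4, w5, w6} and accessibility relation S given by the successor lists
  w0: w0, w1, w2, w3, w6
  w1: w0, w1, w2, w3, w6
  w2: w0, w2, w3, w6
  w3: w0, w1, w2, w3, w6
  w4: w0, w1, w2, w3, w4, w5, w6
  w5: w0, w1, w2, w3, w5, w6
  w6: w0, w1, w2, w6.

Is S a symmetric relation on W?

No

Symmetric: no — w1 S w2 but not w2 S w1.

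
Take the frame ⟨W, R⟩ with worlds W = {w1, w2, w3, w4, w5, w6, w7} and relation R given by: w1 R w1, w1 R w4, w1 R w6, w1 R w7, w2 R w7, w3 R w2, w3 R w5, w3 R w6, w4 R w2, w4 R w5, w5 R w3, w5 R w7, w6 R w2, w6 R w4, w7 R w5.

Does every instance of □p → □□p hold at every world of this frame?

The schema 4 characterises exactly the transitive frames.
Transitive: no — w1 R w4 and w4 R w2, but not w1 R w2.

No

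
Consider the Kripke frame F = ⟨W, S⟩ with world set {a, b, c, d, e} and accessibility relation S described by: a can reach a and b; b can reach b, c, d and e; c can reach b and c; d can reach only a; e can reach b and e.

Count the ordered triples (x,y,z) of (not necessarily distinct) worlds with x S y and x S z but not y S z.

Enumerating: (a,b,a), (b,c,d), (b,c,e), (b,d,b), (b,d,c), (b,d,d), (b,d,e), (b,e,c), (b,e,d).

9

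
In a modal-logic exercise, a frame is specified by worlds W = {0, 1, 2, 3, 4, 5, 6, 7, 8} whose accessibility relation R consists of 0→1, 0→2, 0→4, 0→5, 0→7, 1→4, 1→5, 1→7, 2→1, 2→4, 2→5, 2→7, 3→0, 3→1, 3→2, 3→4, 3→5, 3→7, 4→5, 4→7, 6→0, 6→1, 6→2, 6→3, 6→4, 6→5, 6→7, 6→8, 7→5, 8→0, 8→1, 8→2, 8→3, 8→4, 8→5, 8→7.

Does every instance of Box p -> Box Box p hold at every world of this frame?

By correspondence theory, 4 is valid on a frame iff R is transitive.
Transitive: yes — every two-step R-path is closed by a direct edge.

Yes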